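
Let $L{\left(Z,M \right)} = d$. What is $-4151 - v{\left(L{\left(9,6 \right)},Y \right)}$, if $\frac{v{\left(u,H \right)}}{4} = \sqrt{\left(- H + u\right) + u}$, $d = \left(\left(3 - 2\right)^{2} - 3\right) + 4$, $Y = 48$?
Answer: $-4151 - 8 i \sqrt{11} \approx -4151.0 - 26.533 i$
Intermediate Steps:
$d = 2$ ($d = \left(1^{2} - 3\right) + 4 = \left(1 - 3\right) + 4 = -2 + 4 = 2$)
$L{\left(Z,M \right)} = 2$
$v{\left(u,H \right)} = 4 \sqrt{- H + 2 u}$ ($v{\left(u,H \right)} = 4 \sqrt{\left(- H + u\right) + u} = 4 \sqrt{\left(u - H\right) + u} = 4 \sqrt{- H + 2 u}$)
$-4151 - v{\left(L{\left(9,6 \right)},Y \right)} = -4151 - 4 \sqrt{\left(-1\right) 48 + 2 \cdot 2} = -4151 - 4 \sqrt{-48 + 4} = -4151 - 4 \sqrt{-44} = -4151 - 4 \cdot 2 i \sqrt{11} = -4151 - 8 i \sqrt{11}$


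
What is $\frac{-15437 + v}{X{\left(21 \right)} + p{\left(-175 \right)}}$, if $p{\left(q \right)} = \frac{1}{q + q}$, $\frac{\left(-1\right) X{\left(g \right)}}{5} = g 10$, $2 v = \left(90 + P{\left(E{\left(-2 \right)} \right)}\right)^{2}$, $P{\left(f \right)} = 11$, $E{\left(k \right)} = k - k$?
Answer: $\frac{3617775}{367501} \approx 9.8443$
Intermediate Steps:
$E{\left(k \right)} = 0$
$v = \frac{10201}{2}$ ($v = \frac{\left(90 + 11\right)^{2}}{2} = \frac{101^{2}}{2} = \frac{1}{2} \cdot 10201 = \frac{10201}{2} \approx 5100.5$)
$X{\left(g \right)} = - 50 g$ ($X{\left(g \right)} = - 5 g 10 = - 5 \cdot 10 g = - 50 g$)
$p{\left(q \right)} = \frac{1}{2 q}$
$\frac{-15437 + v}{X{\left(21 \right)} + p{\left(-175 \right)}} = \frac{-15437 + \frac{10201}{2}}{\left(-50\right) 21 + \frac{1}{2 \left(-175\right)}} = - \frac{20673}{2 \left(-1050 + \frac{1}{2} \left(- \frac{1}{175}\right)\right)} = - \frac{20673}{2 \left(-1050 - \frac{1}{350}\right)} = - \frac{20673}{2 \left(- \frac{367501}{350}\right)} = \left(- \frac{20673}{2}\right) \left(- \frac{350}{367501}\right) = \frac{3617775}{367501}$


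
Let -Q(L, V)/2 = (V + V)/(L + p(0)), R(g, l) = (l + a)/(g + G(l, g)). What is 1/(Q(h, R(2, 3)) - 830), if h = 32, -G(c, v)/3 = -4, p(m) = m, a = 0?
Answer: -112/92963 ≈ -0.0012048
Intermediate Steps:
G(c, v) = 12 (G(c, v) = -3*(-4) = 12)
R(g, l) = l/(12 + g) (R(g, l) = (l + 0)/(g + 12) = l/(12 + g))
Q(L, V) = -4*V/L (Q(L, V) = -2*(V + V)/(L + 0) = -2*2*V/L = -4*V/L)
1/(Q(h, R(2, 3)) - 830) = 1/(-4*3/(12 + 2)/32 - 830) = 1/(-4*3/14*1/32 - 830) = 1/(-3/112 - 830) = 1/(-92963/112) = -112/92963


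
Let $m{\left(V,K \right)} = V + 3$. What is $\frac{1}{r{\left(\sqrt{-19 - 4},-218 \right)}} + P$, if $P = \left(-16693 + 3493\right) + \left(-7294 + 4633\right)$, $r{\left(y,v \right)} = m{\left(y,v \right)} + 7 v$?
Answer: $- \frac{36790415795}{2319552} - \frac{i \sqrt{23}}{2319552} \approx -15861.0 - 2.0676 \cdot 10^{-6} i$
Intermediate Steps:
$m{\left(V,K \right)} = 3 + V$
$r{\left(y,v \right)} = 3 + y + 7 v$ ($r{\left(y,v \right)} = \left(3 + y\right) + 7 v = 3 + y + 7 v$)
$P = -15861$ ($P = -13200 - 2661 = -15861$)
$\frac{1}{r{\left(\sqrt{-19 - 4},-218 \right)}} + P = \frac{1}{3 + \sqrt{-19 - 4} + 7 \left(-218\right)} - 15861 = \frac{1}{3 + \sqrt{-23} - 1526} - 15861 = \frac{1}{3 + i \sqrt{23} - 1526} - 15861 = \frac{1}{-1523 + i \sqrt{23}} - 15861 = -15861 + \frac{1}{-1523 + i \sqrt{23}}$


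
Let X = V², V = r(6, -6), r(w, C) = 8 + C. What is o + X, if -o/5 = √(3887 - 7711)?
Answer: 4 - 20*I*√239 ≈ 4.0 - 309.19*I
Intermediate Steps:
o = -20*I*√239 (o = -5*√(3887 - 7711) = -20*I*√239 ≈ -309.19*I)
V = 2 (V = 8 - 6 = 2)
X = 4 (X = 2² = 4)
o + X = -20*I*√239 + 4 = 4 - 20*I*√239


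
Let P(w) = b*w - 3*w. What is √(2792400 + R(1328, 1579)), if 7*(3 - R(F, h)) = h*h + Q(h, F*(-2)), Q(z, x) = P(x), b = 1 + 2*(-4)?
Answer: 2*√29797285/7 ≈ 1559.6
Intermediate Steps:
b = -7 (b = 1 - 8 = -7)
P(w) = -10*w (P(w) = -7*w - 3*w = -10*w)
Q(z, x) = -10*x
R(F, h) = 3 - 20*F/7 - h²/7 (R(F, h) = 3 - (h*h - 10*F*(-2))/7 = 3 - (h² - (-20)*F)/7 = 3 - (h² + 20*F)/7 = 3 + (-20*F/7 - h²/7) = 3 - 20*F/7 - h²/7)
√(2792400 + R(1328, 1579)) = √(2792400 + (3 - 20/7*1328 - ⅐*1579²)) = √(2792400 + (3 - 26560/7 - ⅐*2493241)) = √(2792400 + (3 - 26560/7 - 2493241/7)) = √(2792400 - 2519780/7) = √(17027020/7) = 2*√29797285/7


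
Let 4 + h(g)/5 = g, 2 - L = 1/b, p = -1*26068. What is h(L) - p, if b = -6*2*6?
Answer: 1876181/72 ≈ 26058.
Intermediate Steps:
p = -26068
b = -72 (b = -12*6 = -72)
L = 145/72 (L = 2 - 1/(-72) = 2 - 1*(-1/72) = 2 + 1/72 = 145/72 ≈ 2.0139)
h(g) = -20 + 5*g
h(L) - p = (-20 + 5*(145/72)) - 1*(-26068) = (-20 + 725/72) + 26068 = -715/72 + 26068 = 1876181/72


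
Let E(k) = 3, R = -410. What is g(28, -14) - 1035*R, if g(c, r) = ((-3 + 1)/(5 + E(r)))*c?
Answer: 424343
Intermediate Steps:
g(c, r) = -c/4 (g(c, r) = ((-3 + 1)/(5 + 3))*c = (-2/8)*c = (-2*1/8)*c = -c/4)
g(28, -14) - 1035*R = -1/4*28 - 1035*(-410) = -7 + 424350 = 424343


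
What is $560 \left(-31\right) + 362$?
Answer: $-16998$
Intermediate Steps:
$560 \left(-31\right) + 362 = -17360 + 362 = -16998$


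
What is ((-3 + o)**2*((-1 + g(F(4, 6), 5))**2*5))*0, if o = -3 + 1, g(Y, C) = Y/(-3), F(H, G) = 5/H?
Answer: 0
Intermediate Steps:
g(Y, C) = -Y/3 (g(Y, C) = Y*(-1/3) = -Y/3)
o = -2
((-3 + o)**2*((-1 + g(F(4, 6), 5))**2*5))*0 = ((-3 - 2)**2*((-1 - 5/(3*4))**2*5))*0 = ((-5)**2*((-1 - 5/(3*4))**2*5))*0 = (25*((-1 - 1/3*5/4)**2*5))*0 = (25*((-1 - 5/12)**2*5))*0 = (25*((-17/12)**2*5))*0 = (25*((289/144)*5))*0 = (25*(1445/144))*0 = (36125/144)*0 = 0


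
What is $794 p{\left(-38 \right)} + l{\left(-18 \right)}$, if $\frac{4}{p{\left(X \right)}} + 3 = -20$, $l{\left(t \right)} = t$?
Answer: $- \frac{3590}{23} \approx -156.09$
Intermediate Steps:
$p{\left(X \right)} = - \frac{4}{23}$ ($p{\left(X \right)} = \frac{4}{-3 - 20} = \frac{4}{-23} = 4 \left(- \frac{1}{23}\right) = - \frac{4}{23}$)
$794 p{\left(-38 \right)} + l{\left(-18 \right)} = 794 \left(- \frac{4}{23}\right) - 18 = - \frac{3176}{23} - 18 = - \frac{3590}{23}$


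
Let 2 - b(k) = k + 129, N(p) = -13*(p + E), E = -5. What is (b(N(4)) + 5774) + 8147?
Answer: 13781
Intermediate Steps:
N(p) = 65 - 13*p (N(p) = -13*(p - 5) = -13*(-5 + p) = 65 - 13*p)
b(k) = -127 - k (b(k) = 2 - (k + 129) = 2 - (129 + k) = 2 + (-129 - k) = -127 - k)
(b(N(4)) + 5774) + 8147 = ((-127 - (65 - 13*4)) + 5774) + 8147 = ((-127 - (65 - 52)) + 5774) + 8147 = ((-127 - 1*13) + 5774) + 8147 = ((-127 - 13) + 5774) + 8147 = (-140 + 5774) + 8147 = 5634 + 8147 = 13781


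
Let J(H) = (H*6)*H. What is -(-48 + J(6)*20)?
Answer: -4272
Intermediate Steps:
J(H) = 6*H² (J(H) = (6*H)*H = 6*H²)
-(-48 + J(6)*20) = -(-48 + (6*6²)*20) = -(-48 + (6*36)*20) = -(-48 + 216*20) = -(-48 + 4320) = -1*4272 = -4272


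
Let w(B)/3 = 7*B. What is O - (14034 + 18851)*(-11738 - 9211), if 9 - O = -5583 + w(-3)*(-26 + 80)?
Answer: 688916859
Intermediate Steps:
w(B) = 21*B (w(B) = 3*(7*B) = 21*B)
O = 8994 (O = 9 - (-5583 + (21*(-3))*(-26 + 80)) = 9 - (-5583 - 63*54) = 9 - (-5583 - 3402) = 9 - 1*(-8985) = 9 + 8985 = 8994)
O - (14034 + 18851)*(-11738 - 9211) = 8994 - (14034 + 18851)*(-11738 - 9211) = 8994 - 32885*(-20949) = 8994 - 1*(-688907865) = 8994 + 688907865 = 688916859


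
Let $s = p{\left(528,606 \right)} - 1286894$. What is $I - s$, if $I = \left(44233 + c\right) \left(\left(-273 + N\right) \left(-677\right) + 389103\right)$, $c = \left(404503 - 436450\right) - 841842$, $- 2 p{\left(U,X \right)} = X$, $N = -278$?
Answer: $-632228227083$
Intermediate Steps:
$p{\left(U,X \right)} = - \frac{X}{2}$
$c = -873789$ ($c = -31947 - 841842 = -873789$)
$s = -1287197$ ($s = \left(- \frac{1}{2}\right) 606 - 1286894 = -303 - 1286894 = -1287197$)
$I = -632229514280$ ($I = \left(44233 - 873789\right) \left(\left(-273 - 278\right) \left(-677\right) + 389103\right) = - 829556 \left(\left(-551\right) \left(-677\right) + 389103\right) = - 829556 \left(373027 + 389103\right) = \left(-829556\right) 762130 = -632229514280$)
$I - s = -632229514280 - -1287197 = -632229514280 + 1287197 = -632228227083$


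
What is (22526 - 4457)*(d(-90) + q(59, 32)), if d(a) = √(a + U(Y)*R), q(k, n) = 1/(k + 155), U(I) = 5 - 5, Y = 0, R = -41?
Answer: 18069/214 + 54207*I*√10 ≈ 84.435 + 1.7142e+5*I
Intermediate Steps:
U(I) = 0
q(k, n) = 1/(155 + k)
d(a) = √a (d(a) = √(a + 0*(-41)) = √(a + 0) = √a)
(22526 - 4457)*(d(-90) + q(59, 32)) = (22526 - 4457)*(√(-90) + 1/(155 + 59)) = 18069*(3*I*√10 + 1/214) = 18069*(1/214 + 3*I*√10) = 18069/214 + 54207*I*√10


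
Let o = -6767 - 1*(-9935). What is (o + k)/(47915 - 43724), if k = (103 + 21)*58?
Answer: 10360/4191 ≈ 2.4720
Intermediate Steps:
o = 3168 (o = -6767 + 9935 = 3168)
k = 7192 (k = 124*58 = 7192)
(o + k)/(47915 - 43724) = (3168 + 7192)/(47915 - 43724) = 10360/4191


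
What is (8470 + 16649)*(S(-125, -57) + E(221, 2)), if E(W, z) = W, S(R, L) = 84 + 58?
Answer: 9118197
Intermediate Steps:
S(R, L) = 142
(8470 + 16649)*(S(-125, -57) + E(221, 2)) = (8470 + 16649)*(142 + 221) = 25119*363 = 9118197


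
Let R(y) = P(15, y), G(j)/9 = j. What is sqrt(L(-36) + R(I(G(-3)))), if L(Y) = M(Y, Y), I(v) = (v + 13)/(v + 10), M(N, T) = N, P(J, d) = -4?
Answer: 2*I*sqrt(10) ≈ 6.3246*I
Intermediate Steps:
G(j) = 9*j
I(v) = (13 + v)/(10 + v)
R(y) = -4
L(Y) = Y
sqrt(L(-36) + R(I(G(-3)))) = sqrt(-36 - 4) = sqrt(-40) = 2*I*sqrt(10)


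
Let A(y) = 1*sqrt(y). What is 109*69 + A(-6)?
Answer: 7521 + I*sqrt(6) ≈ 7521.0 + 2.4495*I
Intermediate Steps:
A(y) = sqrt(y)
109*69 + A(-6) = 109*69 + sqrt(-6) = 7521 + I*sqrt(6)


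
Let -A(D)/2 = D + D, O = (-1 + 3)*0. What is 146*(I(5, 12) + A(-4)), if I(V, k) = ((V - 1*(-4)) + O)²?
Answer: 14162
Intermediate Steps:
O = 0 (O = 2*0 = 0)
I(V, k) = (4 + V)² (I(V, k) = ((V - 1*(-4)) + 0)² = ((V + 4) + 0)² = ((4 + V) + 0)² = (4 + V)²)
A(D) = -4*D (A(D) = -2*(D + D) = -4*D)
146*(I(5, 12) + A(-4)) = 146*((4 + 5)² - 4*(-4)) = 146*(9² + 16) = 146*(81 + 16) = 146*97 = 14162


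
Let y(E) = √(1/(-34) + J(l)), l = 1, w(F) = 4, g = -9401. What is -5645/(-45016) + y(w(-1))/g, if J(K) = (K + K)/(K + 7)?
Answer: 5645/45016 - √255/319634 ≈ 0.12535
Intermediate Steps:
J(K) = 2*K/(7 + K) (J(K) = (2*K)/(7 + K) = 2*K/(7 + K))
y(E) = √255/34 (y(E) = √(1/(-34) + 2*1/(7 + 1)) = √(-1/34 + 2*1/8) = √(-1/34 + 2*1*(⅛)) = √(-1/34 + ¼) = √(15/68) = √255/34)
-5645/(-45016) + y(w(-1))/g = -5645/(-45016) + (√255/34)/(-9401) = -5645*(-1/45016) + (√255/34)*(-1/9401) = 5645/45016 - √255/319634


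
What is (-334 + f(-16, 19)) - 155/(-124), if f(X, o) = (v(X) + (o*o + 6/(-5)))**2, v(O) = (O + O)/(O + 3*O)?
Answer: 6474167/50 ≈ 1.2948e+5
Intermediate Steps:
v(O) = 1/2 (v(O) = (2*O)/((4*O)) = (2*O)*(1/(4*O)) = 1/2)
f(X, o) = (-7/10 + o**2)**2 (f(X, o) = (1/2 + (o*o + 6/(-5)))**2 = (1/2 + (o**2 + 6*(-1/5)))**2 = (1/2 + (o**2 - 6/5))**2 = (1/2 + (-6/5 + o**2))**2 = (-7/10 + o**2)**2)
(-334 + f(-16, 19)) - 155/(-124) = (-334 + (-7 + 10*19**2)**2/100) - 155/(-124) = (-334 + (-7 + 10*361)**2/100) - 155*(-1/124) = (-334 + (-7 + 3610)**2/100) + 5/4 = (-334 + (1/100)*3603**2) + 5/4 = (-334 + (1/100)*12981609) + 5/4 = (-334 + 12981609/100) + 5/4 = 12948209/100 + 5/4 = 6474167/50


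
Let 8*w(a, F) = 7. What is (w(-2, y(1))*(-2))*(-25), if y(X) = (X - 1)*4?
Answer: 175/4 ≈ 43.750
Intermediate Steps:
y(X) = -4 + 4*X (y(X) = (-1 + X)*4 = -4 + 4*X)
w(a, F) = 7/8 (w(a, F) = (1/8)*7 = 7/8)
(w(-2, y(1))*(-2))*(-25) = ((7/8)*(-2))*(-25) = -7/4*(-25) = 175/4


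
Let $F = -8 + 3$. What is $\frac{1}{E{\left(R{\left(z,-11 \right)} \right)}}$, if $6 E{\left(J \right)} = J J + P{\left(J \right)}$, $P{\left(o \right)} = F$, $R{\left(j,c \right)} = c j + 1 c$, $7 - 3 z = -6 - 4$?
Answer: $\frac{54}{48355} \approx 0.0011167$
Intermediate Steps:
$z = \frac{17}{3}$ ($z = \frac{7}{3} - \frac{-6 - 4}{3} = \frac{7}{3} - - \frac{10}{3} = \frac{7}{3} + \frac{10}{3} = \frac{17}{3} \approx 5.6667$)
$F = -5$
$R{\left(j,c \right)} = c + c j$ ($R{\left(j,c \right)} = c j + c = c + c j$)
$P{\left(o \right)} = -5$
$E{\left(J \right)} = - \frac{5}{6} + \frac{J^{2}}{6}$ ($E{\left(J \right)} = \frac{J J - 5}{6} = \frac{J^{2} - 5}{6} = \frac{-5 + J^{2}}{6} = - \frac{5}{6} + \frac{J^{2}}{6}$)
$\frac{1}{E{\left(R{\left(z,-11 \right)} \right)}} = \frac{1}{- \frac{5}{6} + \frac{\left(- 11 \left(1 + \frac{17}{3}\right)\right)^{2}}{6}} = \frac{1}{- \frac{5}{6} + \frac{\left(\left(-11\right) \frac{20}{3}\right)^{2}}{6}} = \frac{1}{- \frac{5}{6} + \frac{\left(- \frac{220}{3}\right)^{2}}{6}} = \frac{1}{- \frac{5}{6} + \frac{1}{6} \cdot \frac{48400}{9}} = \frac{1}{- \frac{5}{6} + \frac{24200}{27}} = \frac{1}{\frac{48355}{54}} = \frac{54}{48355}$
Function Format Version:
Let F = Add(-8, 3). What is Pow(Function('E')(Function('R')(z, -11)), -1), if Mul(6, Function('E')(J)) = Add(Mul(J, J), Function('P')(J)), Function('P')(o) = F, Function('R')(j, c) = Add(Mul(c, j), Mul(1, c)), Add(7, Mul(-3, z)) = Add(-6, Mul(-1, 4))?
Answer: Rational(54, 48355) ≈ 0.0011167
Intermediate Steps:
z = Rational(17, 3) (z = Add(Rational(7, 3), Mul(Rational(-1, 3), Add(-6, Mul(-1, 4)))) = Add(Rational(7, 3), Mul(Rational(-1, 3), Add(-6, -4))) = Add(Rational(7, 3), Mul(Rational(-1, 3), -10)) = Add(Rational(7, 3), Rational(10, 3)) = Rational(17, 3) ≈ 5.6667)
F = -5
Function('R')(j, c) = Add(c, Mul(c, j)) (Function('R')(j, c) = Add(Mul(c, j), c) = Add(c, Mul(c, j)))
Function('P')(o) = -5
Function('E')(J) = Add(Rational(-5, 6), Mul(Rational(1, 6), Pow(J, 2))) (Function('E')(J) = Mul(Rational(1, 6), Add(Mul(J, J), -5)) = Mul(Rational(1, 6), Add(Pow(J, 2), -5)) = Mul(Rational(1, 6), Add(-5, Pow(J, 2))) = Add(Rational(-5, 6), Mul(Rational(1, 6), Pow(J, 2))))
Pow(Function('E')(Function('R')(z, -11)), -1) = Pow(Add(Rational(-5, 6), Mul(Rational(1, 6), Pow(Mul(-11, Add(1, Rational(17, 3))), 2))), -1) = Pow(Add(Rational(-5, 6), Mul(Rational(1, 6), Pow(Mul(-11, Rational(20, 3)), 2))), -1) = Pow(Add(Rational(-5, 6), Mul(Rational(1, 6), Pow(Rational(-220, 3), 2))), -1) = Pow(Add(Rational(-5, 6), Mul(Rational(1, 6), Rational(48400, 9))), -1) = Pow(Add(Rational(-5, 6), Rational(24200, 27)), -1) = Pow(Rational(48355, 54), -1) = Rational(54, 48355)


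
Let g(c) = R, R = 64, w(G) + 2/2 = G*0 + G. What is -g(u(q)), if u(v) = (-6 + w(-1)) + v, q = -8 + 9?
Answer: -64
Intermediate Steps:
w(G) = -1 + G (w(G) = -1 + (G*0 + G) = -1 + (0 + G) = -1 + G)
q = 1
u(v) = -8 + v (u(v) = (-6 + (-1 - 1)) + v = (-6 - 2) + v = -8 + v)
g(c) = 64
-g(u(q)) = -1*64 = -64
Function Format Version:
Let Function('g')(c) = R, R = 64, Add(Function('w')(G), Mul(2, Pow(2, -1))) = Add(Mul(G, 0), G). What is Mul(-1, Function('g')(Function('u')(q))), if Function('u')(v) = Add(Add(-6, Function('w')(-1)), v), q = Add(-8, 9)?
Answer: -64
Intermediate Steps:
Function('w')(G) = Add(-1, G) (Function('w')(G) = Add(-1, Add(Mul(G, 0), G)) = Add(-1, Add(0, G)) = Add(-1, G))
q = 1
Function('u')(v) = Add(-8, v) (Function('u')(v) = Add(Add(-6, Add(-1, -1)), v) = Add(Add(-6, -2), v) = Add(-8, v))
Function('g')(c) = 64
Mul(-1, Function('g')(Function('u')(q))) = Mul(-1, 64) = -64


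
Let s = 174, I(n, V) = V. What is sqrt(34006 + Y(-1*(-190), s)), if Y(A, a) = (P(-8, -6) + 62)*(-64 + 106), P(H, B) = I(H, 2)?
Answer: sqrt(36694) ≈ 191.56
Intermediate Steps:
P(H, B) = 2
Y(A, a) = 2688 (Y(A, a) = (2 + 62)*(-64 + 106) = 64*42 = 2688)
sqrt(34006 + Y(-1*(-190), s)) = sqrt(34006 + 2688) = sqrt(36694)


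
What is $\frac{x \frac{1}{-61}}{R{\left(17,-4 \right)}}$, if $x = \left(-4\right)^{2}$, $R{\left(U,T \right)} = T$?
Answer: $\frac{4}{61} \approx 0.065574$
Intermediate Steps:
$x = 16$
$\frac{x \frac{1}{-61}}{R{\left(17,-4 \right)}} = \frac{16 \frac{1}{-61}}{-4} = 16 \left(- \frac{1}{61}\right) \left(- \frac{1}{4}\right) = \left(- \frac{16}{61}\right) \left(- \frac{1}{4}\right) = \frac{4}{61}$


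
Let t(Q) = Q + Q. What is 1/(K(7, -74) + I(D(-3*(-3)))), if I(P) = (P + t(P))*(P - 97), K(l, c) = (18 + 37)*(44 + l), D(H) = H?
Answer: 1/429 ≈ 0.0023310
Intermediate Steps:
t(Q) = 2*Q
K(l, c) = 2420 + 55*l (K(l, c) = 55*(44 + l) = 2420 + 55*l)
I(P) = 3*P*(-97 + P) (I(P) = (P + 2*P)*(P - 97) = (3*P)*(-97 + P) = 3*P*(-97 + P))
1/(K(7, -74) + I(D(-3*(-3)))) = 1/((2420 + 55*7) + 3*(-3*(-3))*(-97 - 3*(-3))) = 1/((2420 + 385) + 3*9*(-97 + 9)) = 1/(2805 + 3*9*(-88)) = 1/(2805 - 2376) = 1/429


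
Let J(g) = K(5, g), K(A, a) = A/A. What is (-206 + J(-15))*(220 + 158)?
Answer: -77490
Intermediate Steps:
K(A, a) = 1
J(g) = 1
(-206 + J(-15))*(220 + 158) = (-206 + 1)*(220 + 158) = -205*378 = -77490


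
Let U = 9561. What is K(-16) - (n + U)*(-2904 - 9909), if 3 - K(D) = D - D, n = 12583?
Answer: 283731075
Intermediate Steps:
K(D) = 3 (K(D) = 3 - (D - D) = 3 - 1*0 = 3 + 0 = 3)
K(-16) - (n + U)*(-2904 - 9909) = 3 - (12583 + 9561)*(-2904 - 9909) = 3 - 22144*(-12813) = 3 - 1*(-283731072) = 3 + 283731072 = 283731075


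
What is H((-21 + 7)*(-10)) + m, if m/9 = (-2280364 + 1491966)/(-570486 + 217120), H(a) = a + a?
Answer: 4078387/13591 ≈ 300.08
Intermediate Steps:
H(a) = 2*a
m = 272907/13591 (m = 9*((-2280364 + 1491966)/(-570486 + 217120)) = 9*(-788398/(-353366)) = 9*(-788398*(-1/353366)) = 9*(30323/13591) = 272907/13591 ≈ 20.080)
H((-21 + 7)*(-10)) + m = 2*((-21 + 7)*(-10)) + 272907/13591 = 2*(-14*(-10)) + 272907/13591 = 2*140 + 272907/13591 = 280 + 272907/13591 = 4078387/13591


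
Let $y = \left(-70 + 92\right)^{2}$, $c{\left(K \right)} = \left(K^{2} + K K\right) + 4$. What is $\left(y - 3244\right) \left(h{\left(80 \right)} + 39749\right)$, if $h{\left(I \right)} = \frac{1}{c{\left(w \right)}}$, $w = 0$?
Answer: $-109707930$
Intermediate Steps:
$c{\left(K \right)} = 4 + 2 K^{2}$ ($c{\left(K \right)} = \left(K^{2} + K^{2}\right) + 4 = 2 K^{2} + 4 = 4 + 2 K^{2}$)
$h{\left(I \right)} = \frac{1}{4}$ ($h{\left(I \right)} = \frac{1}{4 + 2 \cdot 0^{2}} = \frac{1}{4 + 2 \cdot 0} = \frac{1}{4 + 0} = \frac{1}{4}$)
$y = 484$ ($y = 22^{2} = 484$)
$\left(y - 3244\right) \left(h{\left(80 \right)} + 39749\right) = \left(484 - 3244\right) \left(\frac{1}{4} + 39749\right) = \left(-2760\right) \frac{158997}{4} = -109707930$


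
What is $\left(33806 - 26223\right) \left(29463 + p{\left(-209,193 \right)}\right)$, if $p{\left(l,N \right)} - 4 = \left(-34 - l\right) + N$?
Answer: $226238805$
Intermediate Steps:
$p{\left(l,N \right)} = -30 + N - l$ ($p{\left(l,N \right)} = 4 - \left(34 + l - N\right) = -30 + N - l$)
$\left(33806 - 26223\right) \left(29463 + p{\left(-209,193 \right)}\right) = \left(33806 - 26223\right) \left(29463 - -372\right) = 7583 \left(29463 + \left(-30 + 193 + 209\right)\right) = 7583 \left(29463 + 372\right) = 7583 \cdot 29835 = 226238805$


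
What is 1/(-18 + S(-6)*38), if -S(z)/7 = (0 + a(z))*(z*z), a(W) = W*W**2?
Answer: 1/2068398 ≈ 4.8347e-7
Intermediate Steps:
a(W) = W**3
S(z) = -7*z**5 (S(z) = -7*(0 + z**3)*z*z = -7*z**3*z**2 = -7*z**5)
1/(-18 + S(-6)*38) = 1/(-18 - 7*(-6)**5*38) = 1/(-18 - 7*(-7776)*38) = 1/(-18 + 54432*38) = 1/(-18 + 2068416) = 1/2068398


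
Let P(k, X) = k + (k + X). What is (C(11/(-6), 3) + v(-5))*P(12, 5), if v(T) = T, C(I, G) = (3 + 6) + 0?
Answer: 116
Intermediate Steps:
C(I, G) = 9 (C(I, G) = 9 + 0 = 9)
P(k, X) = X + 2*k (P(k, X) = k + (X + k) = X + 2*k)
(C(11/(-6), 3) + v(-5))*P(12, 5) = (9 - 5)*(5 + 2*12) = 4*(5 + 24) = 4*29 = 116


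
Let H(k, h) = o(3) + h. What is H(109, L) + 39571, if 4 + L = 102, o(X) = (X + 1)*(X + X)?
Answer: 39693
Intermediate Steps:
o(X) = 2*X*(1 + X) (o(X) = (1 + X)*(2*X) = 2*X*(1 + X))
L = 98 (L = -4 + 102 = 98)
H(k, h) = 24 + h (H(k, h) = 2*3*(1 + 3) + h = 2*3*4 + h = 24 + h)
H(109, L) + 39571 = (24 + 98) + 39571 = 122 + 39571 = 39693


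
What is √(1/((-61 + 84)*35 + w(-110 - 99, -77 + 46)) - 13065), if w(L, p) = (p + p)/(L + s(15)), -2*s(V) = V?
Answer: 2*I*√397123763401882/348689 ≈ 114.3*I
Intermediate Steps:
s(V) = -V/2
w(L, p) = 2*p/(-15/2 + L) (w(L, p) = (p + p)/(L - ½*15) = (2*p)/(L - 15/2) = (2*p)/(-15/2 + L) = 2*p/(-15/2 + L))
√(1/((-61 + 84)*35 + w(-110 - 99, -77 + 46)) - 13065) = √(1/((-61 + 84)*35 + 4*(-77 + 46)/(-15 + 2*(-110 - 99))) - 13065) = √(1/(23*35 + 4*(-31)/(-15 + 2*(-209))) - 13065) = √(1/(805 + 4*(-31)/(-15 - 418)) - 13065) = √(1/(805 + 4*(-31)/(-433)) - 13065) = √(1/(805 + 4*(-31)*(-1/433)) - 13065) = √(1/(805 + 124/433) - 13065) = √(1/(348689/433) - 13065) = √(433/348689 - 13065) = √(-4555621352/348689) = 2*I*√397123763401882/348689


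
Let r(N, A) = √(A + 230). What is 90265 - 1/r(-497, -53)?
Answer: 90265 - √177/177 ≈ 90265.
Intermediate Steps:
r(N, A) = √(230 + A)
90265 - 1/r(-497, -53) = 90265 - 1/(√(230 - 53)) = 90265 - 1/(√177) = 90265 - √177/177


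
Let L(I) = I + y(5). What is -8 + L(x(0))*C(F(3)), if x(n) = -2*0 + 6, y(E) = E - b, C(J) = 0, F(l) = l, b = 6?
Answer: -8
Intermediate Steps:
y(E) = -6 + E (y(E) = E - 1*6 = E - 6 = -6 + E)
x(n) = 6 (x(n) = 0 + 6 = 6)
L(I) = -1 + I (L(I) = I + (-6 + 5) = I - 1 = -1 + I)
-8 + L(x(0))*C(F(3)) = -8 + (-1 + 6)*0 = -8 + 5*0 = -8 + 0 = -8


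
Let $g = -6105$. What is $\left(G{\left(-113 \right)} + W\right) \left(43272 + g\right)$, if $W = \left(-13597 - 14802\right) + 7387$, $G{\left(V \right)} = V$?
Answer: $-785152875$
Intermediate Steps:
$W = -21012$ ($W = -28399 + 7387 = -21012$)
$\left(G{\left(-113 \right)} + W\right) \left(43272 + g\right) = \left(-113 - 21012\right) \left(43272 - 6105\right) = \left(-21125\right) 37167 = -785152875$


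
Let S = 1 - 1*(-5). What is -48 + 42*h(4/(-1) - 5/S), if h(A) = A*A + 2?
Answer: 6103/6 ≈ 1017.2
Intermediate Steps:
S = 6 (S = 1 + 5 = 6)
h(A) = 2 + A**2 (h(A) = A**2 + 2 = 2 + A**2)
-48 + 42*h(4/(-1) - 5/S) = -48 + 42*(2 + (4/(-1) - 5/6)**2) = -48 + 42*(2 + (4*(-1) - 5*1/6)**2) = -48 + 42*(2 + (-4 - 5/6)**2) = -48 + 42*(2 + (-29/6)**2) = -48 + 42*(2 + 841/36) = -48 + 42*(913/36) = -48 + 6391/6 = 6103/6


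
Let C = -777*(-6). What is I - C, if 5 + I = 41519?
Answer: 36852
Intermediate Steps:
I = 41514 (I = -5 + 41519 = 41514)
C = 4662
I - C = 41514 - 1*4662 = 41514 - 4662 = 36852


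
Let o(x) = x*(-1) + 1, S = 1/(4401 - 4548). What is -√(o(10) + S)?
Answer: -2*I*√993/21 ≈ -3.0011*I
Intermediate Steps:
S = -1/147 (S = 1/(-147) = -1/147 ≈ -0.0068027)
o(x) = 1 - x (o(x) = -x + 1 = 1 - x)
-√(o(10) + S) = -√((1 - 1*10) - 1/147) = -√((1 - 10) - 1/147) = -√(-9 - 1/147) = -√(-1324/147) = -2*I*√993/21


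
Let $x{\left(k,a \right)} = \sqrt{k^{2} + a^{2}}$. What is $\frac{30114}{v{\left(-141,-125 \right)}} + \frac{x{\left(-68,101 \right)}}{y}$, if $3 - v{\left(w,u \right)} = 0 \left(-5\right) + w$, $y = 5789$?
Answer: $\frac{1673}{8} + \frac{5 \sqrt{593}}{5789} \approx 209.15$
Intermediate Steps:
$x{\left(k,a \right)} = \sqrt{a^{2} + k^{2}}$
$v{\left(w,u \right)} = 3 - w$ ($v{\left(w,u \right)} = 3 - \left(0 \left(-5\right) + w\right) = 3 - \left(0 + w\right) = 3 - w$)
$\frac{30114}{v{\left(-141,-125 \right)}} + \frac{x{\left(-68,101 \right)}}{y} = \frac{30114}{3 - -141} + \frac{\sqrt{101^{2} + \left(-68\right)^{2}}}{5789} = \frac{30114}{3 + 141} + \sqrt{10201 + 4624} \cdot \frac{1}{5789} = \frac{30114}{144} + \sqrt{14825} \cdot \frac{1}{5789} = 30114 \cdot \frac{1}{144} + 5 \sqrt{593} \cdot \frac{1}{5789} = \frac{1673}{8} + \frac{5 \sqrt{593}}{5789}$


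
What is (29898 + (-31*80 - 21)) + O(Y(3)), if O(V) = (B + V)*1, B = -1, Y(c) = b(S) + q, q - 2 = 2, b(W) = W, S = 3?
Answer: 27403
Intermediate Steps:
q = 4 (q = 2 + 2 = 4)
Y(c) = 7 (Y(c) = 3 + 4 = 7)
O(V) = -1 + V (O(V) = (-1 + V)*1 = -1 + V)
(29898 + (-31*80 - 21)) + O(Y(3)) = (29898 + (-31*80 - 21)) + (-1 + 7) = (29898 + (-2480 - 21)) + 6 = (29898 - 2501) + 6 = 27397 + 6 = 27403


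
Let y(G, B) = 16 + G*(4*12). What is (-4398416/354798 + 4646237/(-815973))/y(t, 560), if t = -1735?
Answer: 872910715649/4017565552838976 ≈ 0.00021727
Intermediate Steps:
y(G, B) = 16 + 48*G (y(G, B) = 16 + G*48 = 16 + 48*G)
(-4398416/354798 + 4646237/(-815973))/y(t, 560) = (-4398416/354798 + 4646237/(-815973))/(16 + 48*(-1735)) = (-4398416*1/354798 + 4646237*(-1/815973))/(16 - 83280) = (-2199208/177399 - 4646237/815973)/(-83264) = -872910715649/48250931409*(-1/83264) = 872910715649/4017565552838976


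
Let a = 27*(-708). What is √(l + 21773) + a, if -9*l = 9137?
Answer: -19116 + 2*√46705/3 ≈ -18972.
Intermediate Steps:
l = -9137/9 (l = -⅑*9137 = -9137/9 ≈ -1015.2)
a = -19116
√(l + 21773) + a = √(-9137/9 + 21773) - 19116 = √(186820/9) - 19116 = 2*√46705/3 - 19116 = -19116 + 2*√46705/3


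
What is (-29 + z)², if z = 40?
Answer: 121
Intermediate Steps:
(-29 + z)² = (-29 + 40)² = 11² = 121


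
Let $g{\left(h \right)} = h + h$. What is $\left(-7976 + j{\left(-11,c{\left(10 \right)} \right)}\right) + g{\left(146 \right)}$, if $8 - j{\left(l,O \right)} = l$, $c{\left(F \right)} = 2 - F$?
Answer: $-7665$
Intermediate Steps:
$j{\left(l,O \right)} = 8 - l$
$g{\left(h \right)} = 2 h$
$\left(-7976 + j{\left(-11,c{\left(10 \right)} \right)}\right) + g{\left(146 \right)} = \left(-7976 + \left(8 - -11\right)\right) + 2 \cdot 146 = \left(-7976 + \left(8 + 11\right)\right) + 292 = \left(-7976 + 19\right) + 292 = -7957 + 292 = -7665$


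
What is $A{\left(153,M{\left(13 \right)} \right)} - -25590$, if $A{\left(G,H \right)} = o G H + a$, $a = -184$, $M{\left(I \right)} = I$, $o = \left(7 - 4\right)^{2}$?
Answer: $43307$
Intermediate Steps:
$o = 9$ ($o = 3^{2} = 9$)
$A{\left(G,H \right)} = -184 + 9 G H$ ($A{\left(G,H \right)} = 9 G H - 184 = -184 + 9 G H$)
$A{\left(153,M{\left(13 \right)} \right)} - -25590 = \left(-184 + 9 \cdot 153 \cdot 13\right) - -25590 = \left(-184 + 17901\right) + 25590 = 17717 + 25590 = 43307$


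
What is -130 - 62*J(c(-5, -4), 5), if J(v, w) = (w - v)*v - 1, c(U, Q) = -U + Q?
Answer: -316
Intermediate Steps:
c(U, Q) = Q - U
J(v, w) = -1 + v*(w - v) (J(v, w) = v*(w - v) - 1 = -1 + v*(w - v))
-130 - 62*J(c(-5, -4), 5) = -130 - 62*(-1 - (-4 - 1*(-5))**2 + (-4 - 1*(-5))*5) = -130 - 62*(-1 - (-4 + 5)**2 + (-4 + 5)*5) = -130 - 62*(-1 - 1*1**2 + 1*5) = -130 - 62*(-1 - 1*1 + 5) = -130 - 62*(-1 - 1 + 5) = -130 - 62*3 = -130 - 186 = -316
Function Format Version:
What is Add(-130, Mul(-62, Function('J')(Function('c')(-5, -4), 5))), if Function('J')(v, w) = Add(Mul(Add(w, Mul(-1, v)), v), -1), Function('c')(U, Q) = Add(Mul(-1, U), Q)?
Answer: -316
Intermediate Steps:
Function('c')(U, Q) = Add(Q, Mul(-1, U))
Function('J')(v, w) = Add(-1, Mul(v, Add(w, Mul(-1, v)))) (Function('J')(v, w) = Add(Mul(v, Add(w, Mul(-1, v))), -1) = Add(-1, Mul(v, Add(w, Mul(-1, v)))))
Add(-130, Mul(-62, Function('J')(Function('c')(-5, -4), 5))) = Add(-130, Mul(-62, Add(-1, Mul(-1, Pow(Add(-4, Mul(-1, -5)), 2)), Mul(Add(-4, Mul(-1, -5)), 5)))) = Add(-130, Mul(-62, Add(-1, Mul(-1, Pow(Add(-4, 5), 2)), Mul(Add(-4, 5), 5)))) = Add(-130, Mul(-62, Add(-1, Mul(-1, Pow(1, 2)), Mul(1, 5)))) = Add(-130, Mul(-62, Add(-1, Mul(-1, 1), 5))) = Add(-130, Mul(-62, Add(-1, -1, 5))) = Add(-130, Mul(-62, 3)) = Add(-130, -186) = -316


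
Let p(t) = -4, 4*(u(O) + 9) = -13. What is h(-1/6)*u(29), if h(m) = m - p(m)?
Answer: -1127/24 ≈ -46.958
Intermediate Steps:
u(O) = -49/4 (u(O) = -9 + (¼)*(-13) = -9 - 13/4 = -49/4)
h(m) = 4 + m (h(m) = m - 1*(-4) = m + 4 = 4 + m)
h(-1/6)*u(29) = (4 - 1/6)*(-49/4) = (4 - 1*⅙)*(-49/4) = (4 - ⅙)*(-49/4) = (23/6)*(-49/4) = -1127/24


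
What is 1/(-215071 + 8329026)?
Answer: 1/8113955 ≈ 1.2324e-7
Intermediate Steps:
1/(-215071 + 8329026) = 1/8113955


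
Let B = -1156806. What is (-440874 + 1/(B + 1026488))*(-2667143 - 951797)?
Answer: 103960959935225510/65159 ≈ 1.5955e+12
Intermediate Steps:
(-440874 + 1/(B + 1026488))*(-2667143 - 951797) = (-440874 + 1/(-1156806 + 1026488))*(-2667143 - 951797) = (-440874 + 1/(-130318))*(-3618940) = (-440874 - 1/130318)*(-3618940) = -57453817933/130318*(-3618940) = 103960959935225510/65159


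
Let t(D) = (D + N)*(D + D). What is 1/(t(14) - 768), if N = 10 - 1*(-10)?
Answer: 1/184 ≈ 0.0054348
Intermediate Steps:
N = 20 (N = 10 + 10 = 20)
t(D) = 2*D*(20 + D) (t(D) = (D + 20)*(D + D) = (20 + D)*(2*D) = 2*D*(20 + D))
1/(t(14) - 768) = 1/(2*14*(20 + 14) - 768) = 1/(2*14*34 - 768) = 1/(952 - 768) = 1/184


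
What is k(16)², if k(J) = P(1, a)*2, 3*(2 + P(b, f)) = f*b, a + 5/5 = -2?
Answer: 36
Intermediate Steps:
a = -3 (a = -1 - 2 = -3)
P(b, f) = -2 + b*f/3 (P(b, f) = -2 + (f*b)/3 = -2 + (b*f)/3 = -2 + b*f/3)
k(J) = -6 (k(J) = (-2 + (⅓)*1*(-3))*2 = (-2 - 1)*2 = -3*2 = -6)
k(16)² = (-6)² = 36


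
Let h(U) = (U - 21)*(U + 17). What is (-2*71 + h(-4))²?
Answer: 218089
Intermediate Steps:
h(U) = (-21 + U)*(17 + U)
(-2*71 + h(-4))² = (-2*71 + (-357 + (-4)² - 4*(-4)))² = (-142 + (-357 + 16 + 16))² = (-142 - 325)² = (-467)² = 218089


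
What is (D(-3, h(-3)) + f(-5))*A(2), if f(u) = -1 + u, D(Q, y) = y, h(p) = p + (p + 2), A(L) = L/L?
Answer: -10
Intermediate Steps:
A(L) = 1
h(p) = 2 + 2*p (h(p) = p + (2 + p) = 2 + 2*p)
(D(-3, h(-3)) + f(-5))*A(2) = ((2 + 2*(-3)) + (-1 - 5))*1 = ((2 - 6) - 6)*1 = (-4 - 6)*1 = -10*1 = -10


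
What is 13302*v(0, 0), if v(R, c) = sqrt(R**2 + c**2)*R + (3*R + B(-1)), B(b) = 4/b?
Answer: -53208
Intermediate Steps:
v(R, c) = -4 + 3*R + R*sqrt(R**2 + c**2) (v(R, c) = sqrt(R**2 + c**2)*R + (3*R + 4/(-1)) = R*sqrt(R**2 + c**2) + (3*R + 4*(-1)) = R*sqrt(R**2 + c**2) + (3*R - 4) = R*sqrt(R**2 + c**2) + (-4 + 3*R) = -4 + 3*R + R*sqrt(R**2 + c**2))
13302*v(0, 0) = 13302*(-4 + 3*0 + 0*sqrt(0**2 + 0**2)) = 13302*(-4 + 0 + 0*sqrt(0 + 0)) = 13302*(-4 + 0 + 0*sqrt(0)) = 13302*(-4 + 0 + 0*0) = 13302*(-4 + 0 + 0) = 13302*(-4) = -53208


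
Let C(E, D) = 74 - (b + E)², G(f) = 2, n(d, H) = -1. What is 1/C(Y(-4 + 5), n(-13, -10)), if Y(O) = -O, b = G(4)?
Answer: 1/73 ≈ 0.013699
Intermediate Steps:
b = 2
C(E, D) = 74 - (2 + E)²
1/C(Y(-4 + 5), n(-13, -10)) = 1/(74 - (2 - (-4 + 5))²) = 1/(74 - (2 - 1*1)²) = 1/(74 - (2 - 1)²) = 1/(74 - 1*1²) = 1/(74 - 1*1) = 1/(74 - 1) = 1/73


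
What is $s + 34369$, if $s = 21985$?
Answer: $56354$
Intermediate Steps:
$s + 34369 = 21985 + 34369 = 56354$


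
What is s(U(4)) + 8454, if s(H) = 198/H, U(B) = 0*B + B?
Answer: 17007/2 ≈ 8503.5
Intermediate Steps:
U(B) = B (U(B) = 0 + B = B)
s(U(4)) + 8454 = 198/4 + 8454 = 198*(¼) + 8454 = 99/2 + 8454 = 17007/2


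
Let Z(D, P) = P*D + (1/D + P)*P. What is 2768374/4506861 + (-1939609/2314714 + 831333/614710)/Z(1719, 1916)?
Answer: 11789850697999681293518601077/19193653717671165121121312760 ≈ 0.61426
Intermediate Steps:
Z(D, P) = D*P + P*(P + 1/D) (Z(D, P) = D*P + (P + 1/D)*P = D*P + P*(P + 1/D))
2768374/4506861 + (-1939609/2314714 + 831333/614710)/Z(1719, 1916) = 2768374/4506861 + (-1939609/2314714 + 831333/614710)/((1916*(1 + 1719*(1719 + 1916))/1719)) = 2768374*(1/4506861) + (-1939609*1/2314714 + 831333*(1/614710))/((1916*(1/1719)*(1 + 1719*3635))) = 2768374/4506861 + (-1939609/2314714 + 831333/614710)/((1916*(1/1719)*(1 + 6248565))) = 2768374/4506861 + 183000271343/(355719460735*((1916*(1/1719)*6248566))) = 2768374/4506861 + 183000271343/(355719460735*(11972252456/1719)) = 2768374/4506861 + (183000271343/355719460735)*(1719/11972252456) = 2768374/4506861 + 314577466438617/4258763187431599315160 = 11789850697999681293518601077/19193653717671165121121312760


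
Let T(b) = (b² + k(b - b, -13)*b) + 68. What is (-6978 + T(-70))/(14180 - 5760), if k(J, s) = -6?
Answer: -159/842 ≈ -0.18884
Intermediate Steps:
T(b) = 68 + b² - 6*b (T(b) = (b² - 6*b) + 68 = 68 + b² - 6*b)
(-6978 + T(-70))/(14180 - 5760) = (-6978 + (68 + (-70)² - 6*(-70)))/(14180 - 5760) = (-6978 + (68 + 4900 + 420))/8420 = (-6978 + 5388)*(1/8420) = -1590*1/8420 = -159/842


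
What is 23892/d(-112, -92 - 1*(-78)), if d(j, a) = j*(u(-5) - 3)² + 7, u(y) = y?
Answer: -724/217 ≈ -3.3364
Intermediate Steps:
d(j, a) = 7 + 64*j (d(j, a) = j*(-5 - 3)² + 7 = j*(-8)² + 7 = j*64 + 7 = 64*j + 7 = 7 + 64*j)
23892/d(-112, -92 - 1*(-78)) = 23892/(7 + 64*(-112)) = 23892/(7 - 7168) = 23892/(-7161) = 23892*(-1/7161) = -724/217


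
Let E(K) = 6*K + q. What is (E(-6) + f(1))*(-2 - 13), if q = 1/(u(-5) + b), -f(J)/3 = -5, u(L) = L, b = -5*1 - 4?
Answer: 4425/14 ≈ 316.07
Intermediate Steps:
b = -9 (b = -5 - 4 = -9)
f(J) = 15 (f(J) = -3*(-5) = 15)
q = -1/14 (q = 1/(-5 - 9) = 1/(-14) = -1/14 ≈ -0.071429)
E(K) = -1/14 + 6*K (E(K) = 6*K - 1/14 = -1/14 + 6*K)
(E(-6) + f(1))*(-2 - 13) = ((-1/14 + 6*(-6)) + 15)*(-2 - 13) = ((-1/14 - 36) + 15)*(-15) = (-505/14 + 15)*(-15) = -295/14*(-15) = 4425/14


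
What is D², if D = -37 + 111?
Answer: 5476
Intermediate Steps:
D = 74
D² = 74² = 5476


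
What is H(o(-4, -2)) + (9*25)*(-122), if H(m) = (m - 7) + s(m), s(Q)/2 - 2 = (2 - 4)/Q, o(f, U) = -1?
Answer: -27450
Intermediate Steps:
s(Q) = 4 - 4/Q (s(Q) = 4 + 2*((2 - 4)/Q) = 4 + 2*(-2/Q) = 4 - 4/Q)
H(m) = -3 + m - 4/m (H(m) = (m - 7) + (4 - 4/m) = (-7 + m) + (4 - 4/m) = -3 + m - 4/m)
H(o(-4, -2)) + (9*25)*(-122) = (-3 - 1 - 4/(-1)) + (9*25)*(-122) = (-3 - 1 - 4*(-1)) + 225*(-122) = (-3 - 1 + 4) - 27450 = 0 - 27450 = -27450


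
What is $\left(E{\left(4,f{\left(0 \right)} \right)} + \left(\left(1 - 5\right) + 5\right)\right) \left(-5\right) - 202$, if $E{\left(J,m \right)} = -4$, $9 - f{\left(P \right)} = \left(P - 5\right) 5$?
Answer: $-187$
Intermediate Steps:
$f{\left(P \right)} = 34 - 5 P$ ($f{\left(P \right)} = 9 - \left(P - 5\right) 5 = 9 - \left(-5 + P\right) 5 = 9 - \left(-25 + 5 P\right) = 34 - 5 P$)
$\left(E{\left(4,f{\left(0 \right)} \right)} + \left(\left(1 - 5\right) + 5\right)\right) \left(-5\right) - 202 = \left(-4 + \left(\left(1 - 5\right) + 5\right)\right) \left(-5\right) - 202 = \left(-4 + \left(-4 + 5\right)\right) \left(-5\right) - 202 = \left(-4 + 1\right) \left(-5\right) - 202 = \left(-3\right) \left(-5\right) - 202 = 15 - 202 = -187$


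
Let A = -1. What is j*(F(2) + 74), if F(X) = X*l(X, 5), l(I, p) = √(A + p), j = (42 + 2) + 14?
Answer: 4524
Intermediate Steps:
j = 58 (j = 44 + 14 = 58)
l(I, p) = √(-1 + p)
F(X) = 2*X (F(X) = X*√(-1 + 5) = X*√4 = X*2 = 2*X)
j*(F(2) + 74) = 58*(2*2 + 74) = 58*(4 + 74) = 58*78 = 4524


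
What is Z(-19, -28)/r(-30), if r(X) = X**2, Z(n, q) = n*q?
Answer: 133/225 ≈ 0.59111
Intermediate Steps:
Z(-19, -28)/r(-30) = (-19*(-28))/((-30)**2) = 532/900 = 532*(1/900) = 133/225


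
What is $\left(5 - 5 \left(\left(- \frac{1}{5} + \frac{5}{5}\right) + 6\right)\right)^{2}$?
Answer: $841$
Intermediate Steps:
$\left(5 - 5 \left(\left(- \frac{1}{5} + \frac{5}{5}\right) + 6\right)\right)^{2} = \left(5 - 5 \left(\left(\left(-1\right) \frac{1}{5} + 5 \cdot \frac{1}{5}\right) + 6\right)\right)^{2} = \left(5 - 5 \left(\left(- \frac{1}{5} + 1\right) + 6\right)\right)^{2} = \left(5 - 5 \left(\frac{4}{5} + 6\right)\right)^{2} = \left(5 - 34\right)^{2} = \left(-29\right)^{2} = 841$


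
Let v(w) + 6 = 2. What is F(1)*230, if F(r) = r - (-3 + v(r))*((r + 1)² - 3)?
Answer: 1840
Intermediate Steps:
v(w) = -4 (v(w) = -6 + 2 = -4)
F(r) = -21 + r + 7*(1 + r)² (F(r) = r - (-3 - 4)*((r + 1)² - 3) = r - (-7)*((1 + r)² - 3) = r - (-7)*(-3 + (1 + r)²) = r - (21 - 7*(1 + r)²) = r + (-21 + 7*(1 + r)²) = -21 + r + 7*(1 + r)²)
F(1)*230 = (-21 + 1 + 7*(1 + 1)²)*230 = (-21 + 1 + 7*2²)*230 = (-21 + 1 + 7*4)*230 = (-21 + 1 + 28)*230 = 8*230 = 1840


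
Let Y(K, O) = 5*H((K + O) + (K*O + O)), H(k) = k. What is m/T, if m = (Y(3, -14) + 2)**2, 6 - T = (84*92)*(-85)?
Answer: 36963/218962 ≈ 0.16881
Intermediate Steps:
Y(K, O) = 5*K + 10*O + 5*K*O (Y(K, O) = 5*((K + O) + (K*O + O)) = 5*((K + O) + (O + K*O)) = 5*(K + 2*O + K*O) = 5*K + 10*O + 5*K*O)
T = 656886 (T = 6 - 84*92*(-85) = 6 - 7728*(-85) = 6 - 1*(-656880) = 6 + 656880 = 656886)
m = 110889 (m = ((5*3 + 10*(-14) + 5*3*(-14)) + 2)**2 = ((15 - 140 - 210) + 2)**2 = (-335 + 2)**2 = (-333)**2 = 110889)
m/T = 110889/656886 = 110889*(1/656886) = 36963/218962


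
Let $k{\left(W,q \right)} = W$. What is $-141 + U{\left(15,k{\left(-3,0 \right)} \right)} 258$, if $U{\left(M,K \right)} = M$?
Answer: $3729$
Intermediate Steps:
$-141 + U{\left(15,k{\left(-3,0 \right)} \right)} 258 = -141 + 15 \cdot 258 = -141 + 3870 = 3729$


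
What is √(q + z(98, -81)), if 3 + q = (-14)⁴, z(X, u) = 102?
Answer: √38515 ≈ 196.25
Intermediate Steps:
q = 38413 (q = -3 + (-14)⁴ = -3 + 38416 = 38413)
√(q + z(98, -81)) = √(38413 + 102) = √38515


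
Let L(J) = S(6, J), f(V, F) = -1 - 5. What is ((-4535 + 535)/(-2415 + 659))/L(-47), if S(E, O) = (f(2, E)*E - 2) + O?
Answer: -200/7463 ≈ -0.026799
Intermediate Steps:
f(V, F) = -6
S(E, O) = -2 + O - 6*E (S(E, O) = (-6*E - 2) + O = (-2 - 6*E) + O = -2 + O - 6*E)
L(J) = -38 + J (L(J) = -2 + J - 6*6 = -2 + J - 36 = -38 + J)
((-4535 + 535)/(-2415 + 659))/L(-47) = ((-4535 + 535)/(-2415 + 659))/(-38 - 47) = -4000/(-1756)/(-85) = -4000*(-1/1756)*(-1/85) = (1000/439)*(-1/85) = -200/7463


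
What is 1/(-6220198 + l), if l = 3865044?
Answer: -1/2355154 ≈ -4.2460e-7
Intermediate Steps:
1/(-6220198 + l) = 1/(-6220198 + 3865044) = 1/(-2355154) = -1/2355154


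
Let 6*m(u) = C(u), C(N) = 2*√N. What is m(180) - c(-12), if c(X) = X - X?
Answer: 2*√5 ≈ 4.4721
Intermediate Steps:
m(u) = √u/3 (m(u) = (2*√u)/6 = √u/3)
c(X) = 0
m(180) - c(-12) = √180/3 - 1*0 = (6*√5)/3 + 0 = 2*√5 + 0 = 2*√5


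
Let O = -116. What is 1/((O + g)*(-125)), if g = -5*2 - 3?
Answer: 1/16125 ≈ 6.2015e-5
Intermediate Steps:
g = -13 (g = -10 - 3 = -13)
1/((O + g)*(-125)) = 1/((-116 - 13)*(-125)) = 1/(-129*(-125)) = 1/16125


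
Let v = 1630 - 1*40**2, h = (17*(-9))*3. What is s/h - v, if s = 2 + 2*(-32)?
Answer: -13708/459 ≈ -29.865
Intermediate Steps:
s = -62 (s = 2 - 64 = -62)
h = -459 (h = -153*3 = -459)
v = 30 (v = 1630 - 1*1600 = 1630 - 1600 = 30)
s/h - v = -62/(-459) - 1*30 = -62*(-1/459) - 30 = 62/459 - 30 = -13708/459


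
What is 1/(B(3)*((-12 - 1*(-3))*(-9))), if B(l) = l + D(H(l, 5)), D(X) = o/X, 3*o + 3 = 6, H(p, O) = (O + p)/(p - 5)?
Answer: 4/891 ≈ 0.0044893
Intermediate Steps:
H(p, O) = (O + p)/(-5 + p)
o = 1 (o = -1 + (⅓)*6 = -1 + 2 = 1)
D(X) = 1/X
B(l) = l + (-5 + l)/(5 + l) (B(l) = l + 1/((5 + l)/(-5 + l)) = l + (-5 + l)/(5 + l))
1/(B(3)*((-12 - 1*(-3))*(-9))) = 1/(((-5 + 3 + 3*(5 + 3))/(5 + 3))*((-12 - 1*(-3))*(-9))) = 1/(((-5 + 3 + 3*8)/8)*((-12 + 3)*(-9))) = 1/(((-5 + 3 + 24)/8)*(-9*(-9))) = 1/(((⅛)*22)*81) = 1/((11/4)*81) = 1/(891/4) = 4/891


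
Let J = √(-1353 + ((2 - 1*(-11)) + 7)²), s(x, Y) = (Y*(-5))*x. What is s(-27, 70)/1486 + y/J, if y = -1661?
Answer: 4725/743 + 1661*I*√953/953 ≈ 6.3594 + 53.805*I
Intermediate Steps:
s(x, Y) = -5*Y*x (s(x, Y) = (-5*Y)*x = -5*Y*x)
J = I*√953 (J = √(-1353 + ((2 + 11) + 7)²) = √(-1353 + (13 + 7)²) = √(-1353 + 20²) = √(-1353 + 400) = √(-953) = I*√953 ≈ 30.871*I)
s(-27, 70)/1486 + y/J = -5*70*(-27)/1486 - 1661*(-I*√953/953) = 9450*(1/1486) - (-1661)*I*√953/953 = 4725/743 + 1661*I*√953/953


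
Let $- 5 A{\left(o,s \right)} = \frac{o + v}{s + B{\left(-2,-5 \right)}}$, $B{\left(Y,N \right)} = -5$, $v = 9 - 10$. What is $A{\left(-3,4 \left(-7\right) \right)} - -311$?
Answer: $\frac{51311}{165} \approx 310.98$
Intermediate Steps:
$v = -1$ ($v = 9 - 10 = -1$)
$A{\left(o,s \right)} = - \frac{-1 + o}{5 \left(-5 + s\right)}$ ($A{\left(o,s \right)} = - \frac{\left(o - 1\right) \frac{1}{s - 5}}{5} = - \frac{\left(-1 + o\right) \frac{1}{-5 + s}}{5} = - \frac{\frac{1}{-5 + s} \left(-1 + o\right)}{5} = - \frac{-1 + o}{5 \left(-5 + s\right)}$)
$A{\left(-3,4 \left(-7\right) \right)} - -311 = \frac{1 - -3}{5 \left(-5 + 4 \left(-7\right)\right)} - -311 = \frac{1 + 3}{5 \left(-5 - 28\right)} + 311 = \frac{1}{5} \frac{1}{-33} \cdot 4 + 311 = \frac{1}{5} \left(- \frac{1}{33}\right) 4 + 311 = - \frac{4}{165} + 311 = \frac{51311}{165}$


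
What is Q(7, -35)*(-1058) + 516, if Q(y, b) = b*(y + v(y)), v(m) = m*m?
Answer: 2074196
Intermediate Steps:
v(m) = m²
Q(y, b) = b*(y + y²)
Q(7, -35)*(-1058) + 516 = -35*7*(1 + 7)*(-1058) + 516 = -35*7*8*(-1058) + 516 = -1960*(-1058) + 516 = 2073680 + 516 = 2074196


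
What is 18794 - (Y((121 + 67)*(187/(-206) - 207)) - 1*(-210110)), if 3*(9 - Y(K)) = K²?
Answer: 16201990856701/31827 ≈ 5.0906e+8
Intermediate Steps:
Y(K) = 9 - K²/3
18794 - (Y((121 + 67)*(187/(-206) - 207)) - 1*(-210110)) = 18794 - ((9 - (121 + 67)²*(187/(-206) - 207)²/3) - 1*(-210110)) = 18794 - ((9 - 35344*(187*(-1/206) - 207)²/3) + 210110) = 18794 - ((9 - 35344*(-187/206 - 207)²/3) + 210110) = 18794 - ((9 - (188*(-42829/206))²/3) + 210110) = 18794 - ((9 - (-4025926/103)²/3) + 210110) = 18794 - ((9 - ⅓*16208080157476/10609) + 210110) = 18794 - ((9 - 16208080157476/31827) + 210110) = 18794 - (-16208079871033/31827 + 210110) = 18794 - 1*(-16201392700063/31827) = 18794 + 16201392700063/31827 = 16201990856701/31827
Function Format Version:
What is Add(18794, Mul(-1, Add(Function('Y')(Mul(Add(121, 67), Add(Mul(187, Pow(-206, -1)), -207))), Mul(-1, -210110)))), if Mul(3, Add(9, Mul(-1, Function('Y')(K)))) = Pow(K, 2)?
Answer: Rational(16201990856701, 31827) ≈ 5.0906e+8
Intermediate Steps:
Function('Y')(K) = Add(9, Mul(Rational(-1, 3), Pow(K, 2)))
Add(18794, Mul(-1, Add(Function('Y')(Mul(Add(121, 67), Add(Mul(187, Pow(-206, -1)), -207))), Mul(-1, -210110)))) = Add(18794, Mul(-1, Add(Add(9, Mul(Rational(-1, 3), Pow(Mul(Add(121, 67), Add(Mul(187, Pow(-206, -1)), -207)), 2))), Mul(-1, -210110)))) = Add(18794, Mul(-1, Add(Add(9, Mul(Rational(-1, 3), Pow(Mul(188, Add(Mul(187, Rational(-1, 206)), -207)), 2))), 210110))) = Add(18794, Mul(-1, Add(Add(9, Mul(Rational(-1, 3), Pow(Mul(188, Add(Rational(-187, 206), -207)), 2))), 210110))) = Add(18794, Mul(-1, Add(Add(9, Mul(Rational(-1, 3), Pow(Mul(188, Rational(-42829, 206)), 2))), 210110))) = Add(18794, Mul(-1, Add(Add(9, Mul(Rational(-1, 3), Pow(Rational(-4025926, 103), 2))), 210110))) = Add(18794, Mul(-1, Add(Add(9, Mul(Rational(-1, 3), Rational(16208080157476, 10609))), 210110))) = Add(18794, Mul(-1, Add(Add(9, Rational(-16208080157476, 31827)), 210110))) = Add(18794, Mul(-1, Add(Rational(-16208079871033, 31827), 210110))) = Add(18794, Mul(-1, Rational(-16201392700063, 31827))) = Add(18794, Rational(16201392700063, 31827)) = Rational(16201990856701, 31827)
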